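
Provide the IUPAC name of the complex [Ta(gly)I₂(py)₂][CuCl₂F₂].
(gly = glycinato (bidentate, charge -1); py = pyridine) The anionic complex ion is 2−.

Both ions are complex: the cation is named first with the plain metal name, the anion second with the -ate form; each ion's ligands are alphabetised independently.
The complex anion is given as 2−; its ligand charges sum to -4, so Cu = +2.
A 1:1 salt means the cation carries the equal and opposite charge, 2+.
Cation: ligand charges sum to -3; for the ion to be 2+, Ta = +5.

(glycinato)diiodobis(pyridine)tantalum(V) dichlorodifluorocuprate(II)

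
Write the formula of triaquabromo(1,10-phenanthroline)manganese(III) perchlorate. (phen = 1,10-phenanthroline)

[MnBr(H2O)3(phen)](ClO4)2

Ligands: 1 bromo (Br, -1), 3 aqua (H2O, neutral), 1 1,10-phenanthroline (phen, neutral). Ligand charge sum = -1.
Charge balance with perchlorate (-1) requires 1 complex ion per 2 perchlorate.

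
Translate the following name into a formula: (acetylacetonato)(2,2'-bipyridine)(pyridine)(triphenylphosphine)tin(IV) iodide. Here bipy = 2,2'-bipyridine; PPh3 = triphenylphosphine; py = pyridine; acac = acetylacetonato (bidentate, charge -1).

[Sn(acac)(bipy)(PPh3)(py)]I3

Ligands: 1 2,2'-bipyridine (bipy, neutral), 1 triphenylphosphine (PPh3, neutral), 1 pyridine (py, neutral), 1 acetylacetonato (acac, -1). Ligand charge sum = -1.
With Sn in oxidation state +4, the complex ion is [Sn...]^3+.
Charge balance with iodide (-1) requires 1 complex ion per 3 iodide.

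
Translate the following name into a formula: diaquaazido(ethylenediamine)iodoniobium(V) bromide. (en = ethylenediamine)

Ligands: 1 ethylenediamine (en, neutral), 2 aqua (H2O, neutral), 1 azido (N3, -1), 1 iodo (I, -1). Ligand charge sum = -2.
With Nb in oxidation state +5, the complex ion is [Nb...]^3+.
Charge balance with bromide (-1) requires 1 complex ion per 3 bromide.

[Nb(en)(H2O)2I(N3)]Br3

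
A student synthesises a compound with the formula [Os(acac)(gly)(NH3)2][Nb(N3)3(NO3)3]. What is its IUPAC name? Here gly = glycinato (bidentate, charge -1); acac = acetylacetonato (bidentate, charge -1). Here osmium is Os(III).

(acetylacetonato)diammine(glycinato)osmium(III) triazidotrinitratoniobate(V)

Os is given as +3; the cation's ligand charges sum to -2, so the complex cation is 1+.
A 1:1 salt means the anion carries the equal and opposite charge, 1−.
Anion: ligand charges sum to -6; for the ion to be 1−, Nb = +5.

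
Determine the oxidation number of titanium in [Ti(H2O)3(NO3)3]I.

1 iodide outside the brackets (-1 each) → the complex ion is 1+.
Ligand charges: 3×H2O neutral; 3×NO3 = -3; sum -3.
Ti + (-3) = 1+ ⇒ Ti is +4.

+4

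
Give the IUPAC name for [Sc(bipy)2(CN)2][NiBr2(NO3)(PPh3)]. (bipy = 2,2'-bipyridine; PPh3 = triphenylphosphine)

bis(2,2'-bipyridine)dicyanoscandium(III) dibromonitrato(triphenylphosphine)nickelate(II)

Both ions are complex: the cation is named first with the plain metal name, the anion second with the -ate form; each ion's ligands are alphabetised independently.
Scandium is always +3 in its complexes; the cation's ligand charges sum to -2, so the complex cation is 1+.
A 1:1 salt means the anion carries the equal and opposite charge, 1−.
Anion: ligand charges sum to -3; for the ion to be 1−, Ni = +2.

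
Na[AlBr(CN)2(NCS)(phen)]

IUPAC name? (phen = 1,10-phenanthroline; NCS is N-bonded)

The 1 sodium counter-ion carries a total charge of +1, so each complex ion is 1−.
Ligand charges: 2×cyano (-1 each), 1×1,10-phenanthroline (neutral), 1×bromo (-1 each), 1×isothiocyanato (-1 each); total -4. So Al + (-4) = 1−, giving Al = +3.
The complex ion is anionic, so aluminium takes the -ate form aluminate(III).

sodium bromodicyanoisothiocyanato(1,10-phenanthroline)aluminate(III)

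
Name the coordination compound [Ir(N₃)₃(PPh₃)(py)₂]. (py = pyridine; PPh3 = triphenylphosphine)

triazidobis(pyridine)(triphenylphosphine)iridium(III)

There is no counter-ion, so the complex is neutral overall.
Ligand charges: 3×azido (-1 each), 2×pyridine (neutral), 1×triphenylphosphine (neutral); total -3. So Ir + (-3) = 0, giving Ir = +3.
Ligands are named alphabetically: azido before pyridine before triphenylphosphine.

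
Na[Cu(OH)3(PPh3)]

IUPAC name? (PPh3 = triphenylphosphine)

sodium trihydroxo(triphenylphosphine)cuprate(II)

The 1 sodium counter-ion carries a total charge of +1, so each complex ion is 1−.
Ligand charges: 3×hydroxo (-1 each), 1×triphenylphosphine (neutral); total -3. So Cu + (-3) = 1−, giving Cu = +2.
Ligands are named alphabetically: hydroxo before triphenylphosphine.
The complex ion is anionic, so copper takes the -ate form cuprate(II).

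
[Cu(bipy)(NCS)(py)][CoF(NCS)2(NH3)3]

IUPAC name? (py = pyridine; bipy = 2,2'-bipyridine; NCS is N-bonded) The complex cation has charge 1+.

(2,2'-bipyridine)isothiocyanato(pyridine)copper(II) triamminefluorodiisothiocyanatocobaltate(II)

Both ions are complex: the cation is named first with the plain metal name, the anion second with the -ate form; each ion's ligands are alphabetised independently.
The complex cation is given as 1+; its ligand charges sum to -1, so Cu = +2.
A 1:1 salt means the anion carries the equal and opposite charge, 1−.
Anion: ligand charges sum to -3; for the ion to be 1−, Co = +2.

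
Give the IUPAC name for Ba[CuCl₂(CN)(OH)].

barium dichlorocyanohydroxocuprate(II)

The 1 barium counter-ion carries a total charge of +2, so each complex ion is 2−.
Ligand charges: 1×hydroxo (-1 each), 1×cyano (-1 each), 2×chloro (-1 each); total -4. So Cu + (-4) = 2−, giving Cu = +2.
The complex ion is anionic, so copper takes the -ate form cuprate(II).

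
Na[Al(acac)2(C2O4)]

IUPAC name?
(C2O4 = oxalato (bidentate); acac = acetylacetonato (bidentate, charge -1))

The 1 sodium counter-ion carries a total charge of +1, so each complex ion is 1−.
Ligand charges: 1×oxalato (-2 each), 2×acetylacetonato (-1 each); total -4. So Al + (-4) = 1−, giving Al = +3.
Ligands are named alphabetically: acetylacetonato before oxalato.
The complex ion is anionic, so aluminium takes the -ate form aluminate(III).

sodium bis(acetylacetonato)oxalatoaluminate(III)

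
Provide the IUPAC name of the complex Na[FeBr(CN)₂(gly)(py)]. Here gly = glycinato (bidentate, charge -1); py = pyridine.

The 1 sodium counter-ion carries a total charge of +1, so each complex ion is 1−.
Ligand charges: 1×bromo (-1 each), 1×glycinato (-1 each), 2×cyano (-1 each), 1×pyridine (neutral); total -4. So Fe + (-4) = 1−, giving Fe = +3.
Ligands are named alphabetically: bromo before cyano before glycinato before pyridine.
The complex ion is anionic, so iron takes the -ate form ferrate(III).

sodium bromodicyano(glycinato)(pyridine)ferrate(III)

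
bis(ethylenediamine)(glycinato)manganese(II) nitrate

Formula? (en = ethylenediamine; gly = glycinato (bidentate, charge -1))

[Mn(en)2(gly)]NO3

Ligands: 2 ethylenediamine (en, neutral), 1 glycinato (gly, -1). Ligand charge sum = -1.
With Mn in oxidation state +2, the complex ion is [Mn...]^1+.
Charge balance with nitrate (-1) requires 1 complex ion per 1 nitrate.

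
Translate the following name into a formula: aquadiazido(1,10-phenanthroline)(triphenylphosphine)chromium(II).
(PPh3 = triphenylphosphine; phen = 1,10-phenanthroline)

[Cr(H2O)(N3)2(phen)(PPh3)]

Ligands: 1 triphenylphosphine (PPh3, neutral), 2 azido (N3, -1), 1 1,10-phenanthroline (phen, neutral), 1 aqua (H2O, neutral). Ligand charge sum = -2.
With Cr in oxidation state +2, the complex ion is [Cr...].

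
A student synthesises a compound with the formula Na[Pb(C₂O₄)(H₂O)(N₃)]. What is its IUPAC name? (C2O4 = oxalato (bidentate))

The 1 sodium counter-ion carries a total charge of +1, so each complex ion is 1−.
Ligand charges: 1×azido (-1 each), 1×oxalato (-2 each), 1×aqua (neutral); total -3. So Pb + (-3) = 1−, giving Pb = +2.
Ligands are named alphabetically: aqua before azido before oxalato.
The complex ion is anionic, so lead takes the -ate form plumbate(II).

sodium aquaazidooxalatoplumbate(II)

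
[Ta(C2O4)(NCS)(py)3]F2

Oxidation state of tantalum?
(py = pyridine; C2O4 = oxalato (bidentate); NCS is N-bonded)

2 fluoride outside the brackets (-1 each) → the complex ion is 2+.
Ligand charges: 3×py neutral; 1×C2O4 = -2; 1×NCS = -1; sum -3.
Ta + (-3) = 2+ ⇒ Ta is +5.

+5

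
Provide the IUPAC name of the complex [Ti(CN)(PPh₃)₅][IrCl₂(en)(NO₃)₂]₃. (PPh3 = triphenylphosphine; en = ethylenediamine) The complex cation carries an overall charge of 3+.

The complex cation is given as 3+; its ligand charges sum to -1, so Ti = +4.
With 3 anions per cation, each anion must be 3/3 = 1−.
Anion: ligand charges sum to -4; for the ion to be 1−, Ir = +3.

cyanopentakis(triphenylphosphine)titanium(IV) dichloro(ethylenediamine)dinitratoiridate(III)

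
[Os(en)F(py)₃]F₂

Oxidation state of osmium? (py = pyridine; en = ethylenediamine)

2 fluoride outside the brackets (-1 each) → the complex ion is 2+.
Ligand charges: 3×py neutral; 1×F = -1; 1×en neutral; sum -1.
Os + (-1) = 2+ ⇒ Os is +3.

+3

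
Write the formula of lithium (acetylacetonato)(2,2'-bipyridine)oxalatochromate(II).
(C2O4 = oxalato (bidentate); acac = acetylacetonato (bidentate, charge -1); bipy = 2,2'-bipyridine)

Ligands: 1 oxalato (C2O4, -2), 1 acetylacetonato (acac, -1), 1 2,2'-bipyridine (bipy, neutral). Ligand charge sum = -3.
With Cr in oxidation state +2, the complex ion is [Cr...]^1−.
Charge balance with lithium (+1) requires 1 complex ion per 1 lithium.

Li[Cr(acac)(bipy)(C2O4)]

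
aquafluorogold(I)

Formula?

Ligands: 1 fluoro (F, -1), 1 aqua (H2O, neutral). Ligand charge sum = -1.
With Au in oxidation state +1, the complex ion is [Au...].

[AuF(H2O)]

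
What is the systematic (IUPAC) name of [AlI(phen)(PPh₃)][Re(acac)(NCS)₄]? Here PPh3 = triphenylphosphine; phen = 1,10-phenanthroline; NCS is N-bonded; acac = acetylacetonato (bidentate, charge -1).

Both ions are complex: the cation is named first with the plain metal name, the anion second with the -ate form; each ion's ligands are alphabetised independently.
Aluminium is always +3 in its complexes; the cation's ligand charges sum to -1, so the complex cation is 2+.
A 1:1 salt means the anion carries the equal and opposite charge, 2−.
Anion: ligand charges sum to -5; for the ion to be 2−, Re = +3.

iodo(1,10-phenanthroline)(triphenylphosphine)aluminium(III) (acetylacetonato)tetraisothiocyanatorhenate(III)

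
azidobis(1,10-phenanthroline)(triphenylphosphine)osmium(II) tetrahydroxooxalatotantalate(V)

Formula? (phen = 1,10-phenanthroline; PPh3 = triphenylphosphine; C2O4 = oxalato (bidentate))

Cation [Os…]: ligand charges -1, Os(II) ⇒ ion charge 1+.
Anion [Ta…]: ligand charges -6, Ta(V) ⇒ ion charge 1−.
One 1+ cation balances one 1− anion.

[Os(N3)(phen)2(PPh3)][Ta(C2O4)(OH)4]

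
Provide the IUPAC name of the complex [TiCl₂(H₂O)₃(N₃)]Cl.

The 1 chloride counter-ion carries a total charge of -1, so each complex ion is 1+.
Ligand charges: 3×aqua (neutral), 1×azido (-1 each), 2×chloro (-1 each); total -3. So Ti + (-3) = 1+, giving Ti = +4.
Ligands are named alphabetically: aqua before azido before chloro.

triaquaazidodichlorotitanium(IV) chloride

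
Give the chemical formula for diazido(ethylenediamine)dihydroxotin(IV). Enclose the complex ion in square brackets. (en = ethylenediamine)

Ligands: 1 ethylenediamine (en, neutral), 2 azido (N3, -1), 2 hydroxo (OH, -1). Ligand charge sum = -4.
With Sn in oxidation state +4, the complex ion is [Sn...].

[Sn(en)(N3)2(OH)2]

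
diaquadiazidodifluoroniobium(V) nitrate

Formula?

Ligands: 2 aqua (H2O, neutral), 2 azido (N3, -1), 2 fluoro (F, -1). Ligand charge sum = -4.
With Nb in oxidation state +5, the complex ion is [Nb...]^1+.
Charge balance with nitrate (-1) requires 1 complex ion per 1 nitrate.

[NbF2(H2O)2(N3)2]NO3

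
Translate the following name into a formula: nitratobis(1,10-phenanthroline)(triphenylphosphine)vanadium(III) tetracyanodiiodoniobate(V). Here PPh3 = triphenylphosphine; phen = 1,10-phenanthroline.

[V(NO3)(phen)2(PPh3)][Nb(CN)4I2]2

Cation [V…]: ligand charges -1, V(III) ⇒ ion charge 2+.
Anion [Nb…]: ligand charges -6, Nb(V) ⇒ ion charge 1−.
One 2+ cation requires 2 of the 1− anion.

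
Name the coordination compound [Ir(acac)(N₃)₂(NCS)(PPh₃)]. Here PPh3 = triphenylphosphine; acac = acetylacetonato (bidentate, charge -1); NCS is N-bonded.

(acetylacetonato)diazidoisothiocyanato(triphenylphosphine)iridium(IV)

There is no counter-ion, so the complex is neutral overall.
Ligand charges: 1×triphenylphosphine (neutral), 1×acetylacetonato (-1 each), 1×isothiocyanato (-1 each), 2×azido (-1 each); total -4. So Ir + (-4) = 0, giving Ir = +4.
Ligands are named alphabetically: acetylacetonato before azido before isothiocyanato before triphenylphosphine.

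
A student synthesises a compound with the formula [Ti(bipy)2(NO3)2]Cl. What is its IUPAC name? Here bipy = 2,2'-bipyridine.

bis(2,2'-bipyridine)dinitratotitanium(III) chloride

The 1 chloride counter-ion carries a total charge of -1, so each complex ion is 1+.
Ligand charges: 2×2,2'-bipyridine (neutral), 2×nitrato (-1 each); total -2. So Ti + (-2) = 1+, giving Ti = +3.
Ligands are named alphabetically: bipyridine before nitrato.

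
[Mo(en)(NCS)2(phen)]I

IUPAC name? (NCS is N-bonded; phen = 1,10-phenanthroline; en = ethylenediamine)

(ethylenediamine)diisothiocyanato(1,10-phenanthroline)molybdenum(III) iodide

The 1 iodide counter-ion carries a total charge of -1, so each complex ion is 1+.
Ligand charges: 2×isothiocyanato (-1 each), 1×1,10-phenanthroline (neutral), 1×ethylenediamine (neutral); total -2. So Mo + (-2) = 1+, giving Mo = +3.
Ligands are named alphabetically: ethylenediamine before isothiocyanato before phenanthroline.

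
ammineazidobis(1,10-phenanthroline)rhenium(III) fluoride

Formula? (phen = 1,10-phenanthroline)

Ligands: 2 1,10-phenanthroline (phen, neutral), 1 ammine (NH3, neutral), 1 azido (N3, -1). Ligand charge sum = -1.
With Re in oxidation state +3, the complex ion is [Re...]^2+.
Charge balance with fluoride (-1) requires 1 complex ion per 2 fluoride.

[Re(N3)(NH3)(phen)2]F2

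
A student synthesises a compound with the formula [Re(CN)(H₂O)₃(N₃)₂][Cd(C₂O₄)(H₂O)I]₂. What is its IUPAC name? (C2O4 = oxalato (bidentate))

triaquadiazidocyanorhenium(V) aquaiodooxalatocadmate(II)

Cadmium is always +2 in its complexes; the anion's ligand charges sum to -3, so the complex anion is 1−.
With 2 anions per cation, the cation must be 2×1 = 2+.
Cation: ligand charges sum to -3; for the ion to be 2+, Re = +5.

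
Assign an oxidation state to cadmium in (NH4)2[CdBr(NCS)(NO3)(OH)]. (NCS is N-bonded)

2 ammonium outside the brackets (+1 each) → the complex ion is 2−.
Ligand charges: 1×OH = -1; 1×NO3 = -1; 1×NCS = -1; 1×Br = -1; sum -4.
Cd + (-4) = 2− ⇒ Cd is +2.

+2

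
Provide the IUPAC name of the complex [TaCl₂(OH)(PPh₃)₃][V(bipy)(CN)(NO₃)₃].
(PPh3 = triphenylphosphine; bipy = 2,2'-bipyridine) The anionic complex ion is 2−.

Both ions are complex: the cation is named first with the plain metal name, the anion second with the -ate form; each ion's ligands are alphabetised independently.
The complex anion is given as 2−; its ligand charges sum to -4, so V = +2.
A 1:1 salt means the cation carries the equal and opposite charge, 2+.
Cation: ligand charges sum to -3; for the ion to be 2+, Ta = +5.

dichlorohydroxotris(triphenylphosphine)tantalum(V) (2,2'-bipyridine)cyanotrinitratovanadate(II)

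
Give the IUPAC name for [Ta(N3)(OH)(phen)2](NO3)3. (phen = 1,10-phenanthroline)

azidohydroxobis(1,10-phenanthroline)tantalum(V) nitrate

The 3 nitrate counter-ions carry a total charge of -3, so each complex ion is 3+.
Ligand charges: 1×hydroxo (-1 each), 2×1,10-phenanthroline (neutral), 1×azido (-1 each); total -2. So Ta + (-2) = 3+, giving Ta = +5.
Ligands are named alphabetically: azido before hydroxo before phenanthroline.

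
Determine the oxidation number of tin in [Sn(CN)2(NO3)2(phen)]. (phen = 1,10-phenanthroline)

+4

No counter-ion: the bracketed complex is neutral.
Ligand charges: 2×CN = -2; 1×phen neutral; 2×NO3 = -2; sum -4.
Sn + (-4) = 0 ⇒ Sn is +4.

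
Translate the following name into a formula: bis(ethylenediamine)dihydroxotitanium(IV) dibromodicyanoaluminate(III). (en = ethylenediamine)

[Ti(en)2(OH)2][AlBr2(CN)2]2

Cation [Ti…]: ligand charges -2, Ti(IV) ⇒ ion charge 2+.
Anion [Al…]: ligand charges -4, Al(III) ⇒ ion charge 1−.
One 2+ cation requires 2 of the 1− anion.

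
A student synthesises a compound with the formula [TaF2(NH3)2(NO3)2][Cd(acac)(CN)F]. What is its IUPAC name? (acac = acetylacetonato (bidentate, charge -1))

Both ions are complex: the cation is named first with the plain metal name, the anion second with the -ate form; each ion's ligands are alphabetised independently.
Cadmium is always +2 in its complexes; the anion's ligand charges sum to -3, so the complex anion is 1−.
A 1:1 salt means the cation carries the equal and opposite charge, 1+.
Cation: ligand charges sum to -4; for the ion to be 1+, Ta = +5.

diamminedifluorodinitratotantalum(V) (acetylacetonato)cyanofluorocadmate(II)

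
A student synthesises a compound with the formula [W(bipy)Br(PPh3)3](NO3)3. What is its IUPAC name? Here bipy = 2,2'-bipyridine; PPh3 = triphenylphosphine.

The 3 nitrate counter-ions carry a total charge of -3, so each complex ion is 3+.
Ligand charges: 1×bromo (-1 each), 1×2,2'-bipyridine (neutral), 3×triphenylphosphine (neutral); total -1. So W + (-1) = 3+, giving W = +4.
Ligands are named alphabetically: bipyridine before bromo before triphenylphosphine.

(2,2'-bipyridine)bromotris(triphenylphosphine)tungsten(IV) nitrate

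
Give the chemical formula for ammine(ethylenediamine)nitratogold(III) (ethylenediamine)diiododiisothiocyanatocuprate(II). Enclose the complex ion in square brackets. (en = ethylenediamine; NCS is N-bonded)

[Au(en)(NH3)(NO3)][Cu(en)I2(NCS)2]

Cation [Au…]: ligand charges -1, Au(III) ⇒ ion charge 2+.
Anion [Cu…]: ligand charges -4, Cu(II) ⇒ ion charge 2−.
One 2+ cation balances one 2− anion.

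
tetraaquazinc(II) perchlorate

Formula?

Ligands: 4 aqua (H2O, neutral). Ligand charge sum = 0.
With Zn in oxidation state +2, the complex ion is [Zn...]^2+.
Charge balance with perchlorate (-1) requires 1 complex ion per 2 perchlorate.

[Zn(H2O)4](ClO4)2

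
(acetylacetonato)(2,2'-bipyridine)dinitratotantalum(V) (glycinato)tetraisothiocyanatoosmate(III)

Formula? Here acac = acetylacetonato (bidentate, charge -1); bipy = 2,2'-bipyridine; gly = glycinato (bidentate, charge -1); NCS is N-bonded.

[Ta(acac)(bipy)(NO3)2][Os(gly)(NCS)4]

Cation [Ta…]: ligand charges -3, Ta(V) ⇒ ion charge 2+.
Anion [Os…]: ligand charges -5, Os(III) ⇒ ion charge 2−.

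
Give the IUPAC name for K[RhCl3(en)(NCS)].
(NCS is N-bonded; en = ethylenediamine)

potassium trichloro(ethylenediamine)isothiocyanatorhodate(III)

The 1 potassium counter-ion carries a total charge of +1, so each complex ion is 1−.
Ligand charges: 1×isothiocyanato (-1 each), 1×ethylenediamine (neutral), 3×chloro (-1 each); total -4. So Rh + (-4) = 1−, giving Rh = +3.
Ligands are named alphabetically: chloro before ethylenediamine before isothiocyanato.
The complex ion is anionic, so rhodium takes the -ate form rhodate(III).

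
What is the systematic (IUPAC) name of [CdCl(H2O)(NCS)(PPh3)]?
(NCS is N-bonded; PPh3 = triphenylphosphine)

aquachloroisothiocyanato(triphenylphosphine)cadmium(II)

There is no counter-ion, so the complex is neutral overall.
Ligand charges: 1×aqua (neutral), 1×isothiocyanato (-1 each), 1×chloro (-1 each), 1×triphenylphosphine (neutral); total -2. So Cd + (-2) = 0, giving Cd = +2.
Ligands are named alphabetically: aqua before chloro before isothiocyanato before triphenylphosphine.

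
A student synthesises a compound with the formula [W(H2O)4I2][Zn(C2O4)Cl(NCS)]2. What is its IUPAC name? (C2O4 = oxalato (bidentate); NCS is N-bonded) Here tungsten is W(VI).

tetraaquadiiodotungsten(VI) chloroisothiocyanatooxalatozincate(II)

W is given as +6; the cation's ligand charges sum to -2, so the complex cation is 4+.
With 2 anions per cation, each anion must be 4/2 = 2−.
Anion: ligand charges sum to -4; for the ion to be 2−, Zn = +2.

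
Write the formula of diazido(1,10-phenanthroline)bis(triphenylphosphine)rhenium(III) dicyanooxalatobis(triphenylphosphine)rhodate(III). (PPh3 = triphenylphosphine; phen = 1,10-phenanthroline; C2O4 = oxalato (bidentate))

Cation [Re…]: ligand charges -2, Re(III) ⇒ ion charge 1+.
Anion [Rh…]: ligand charges -4, Rh(III) ⇒ ion charge 1−.
One 1+ cation balances one 1− anion.

[Re(N3)2(phen)(PPh3)2][Rh(C2O4)(CN)2(PPh3)2]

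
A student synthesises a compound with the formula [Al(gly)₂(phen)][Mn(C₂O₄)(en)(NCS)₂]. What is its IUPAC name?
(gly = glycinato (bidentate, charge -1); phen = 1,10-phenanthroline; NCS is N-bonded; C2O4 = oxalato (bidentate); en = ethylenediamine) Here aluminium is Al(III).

bis(glycinato)(1,10-phenanthroline)aluminium(III) (ethylenediamine)diisothiocyanatooxalatomanganate(III)

Both ions are complex: the cation is named first with the plain metal name, the anion second with the -ate form; each ion's ligands are alphabetised independently.
Al is given as +3; the cation's ligand charges sum to -2, so the complex cation is 1+.
A 1:1 salt means the anion carries the equal and opposite charge, 1−.
Anion: ligand charges sum to -4; for the ion to be 1−, Mn = +3.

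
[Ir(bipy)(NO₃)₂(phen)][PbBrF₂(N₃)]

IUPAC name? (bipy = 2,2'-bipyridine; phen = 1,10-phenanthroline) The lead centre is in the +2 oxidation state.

(2,2'-bipyridine)dinitrato(1,10-phenanthroline)iridium(IV) azidobromodifluoroplumbate(II)

Pb is given as +2; the anion's ligand charges sum to -4, so the complex anion is 2−.
A 1:1 salt means the cation carries the equal and opposite charge, 2+.
Cation: ligand charges sum to -2; for the ion to be 2+, Ir = +4.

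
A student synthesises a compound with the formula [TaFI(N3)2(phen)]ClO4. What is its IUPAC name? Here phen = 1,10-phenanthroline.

The 1 perchlorate counter-ion carries a total charge of -1, so each complex ion is 1+.
Ligand charges: 1×fluoro (-1 each), 1×1,10-phenanthroline (neutral), 1×iodo (-1 each), 2×azido (-1 each); total -4. So Ta + (-4) = 1+, giving Ta = +5.
Ligands are named alphabetically: azido before fluoro before iodo before phenanthroline.

diazidofluoroiodo(1,10-phenanthroline)tantalum(V) perchlorate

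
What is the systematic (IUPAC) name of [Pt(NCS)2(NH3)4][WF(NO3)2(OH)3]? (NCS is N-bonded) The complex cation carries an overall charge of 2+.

tetraamminediisothiocyanatoplatinum(IV) fluorotrihydroxodinitratotungstate(IV)

Both ions are complex: the cation is named first with the plain metal name, the anion second with the -ate form; each ion's ligands are alphabetised independently.
The complex cation is given as 2+; its ligand charges sum to -2, so Pt = +4.
A 1:1 salt means the anion carries the equal and opposite charge, 2−.
Anion: ligand charges sum to -6; for the ion to be 2−, W = +4.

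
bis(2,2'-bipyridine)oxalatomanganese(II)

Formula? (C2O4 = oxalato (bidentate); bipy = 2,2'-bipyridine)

Ligands: 1 oxalato (C2O4, -2), 2 2,2'-bipyridine (bipy, neutral). Ligand charge sum = -2.
With Mn in oxidation state +2, the complex ion is [Mn...].

[Mn(bipy)2(C2O4)]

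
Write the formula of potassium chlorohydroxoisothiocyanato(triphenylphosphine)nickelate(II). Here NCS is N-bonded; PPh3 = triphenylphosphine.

K[NiCl(NCS)(OH)(PPh3)]

Ligands: 1 isothiocyanato (NCS, -1), 1 chloro (Cl, -1), 1 triphenylphosphine (PPh3, neutral), 1 hydroxo (OH, -1). Ligand charge sum = -3.
With Ni in oxidation state +2, the complex ion is [Ni...]^1−.
Charge balance with potassium (+1) requires 1 complex ion per 1 potassium.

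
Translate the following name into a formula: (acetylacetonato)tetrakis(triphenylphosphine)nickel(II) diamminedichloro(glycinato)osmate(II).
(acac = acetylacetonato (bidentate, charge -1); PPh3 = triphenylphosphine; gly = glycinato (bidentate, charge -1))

[Ni(acac)(PPh3)4][OsCl2(gly)(NH3)2]

Cation [Ni…]: ligand charges -1, Ni(II) ⇒ ion charge 1+.
Anion [Os…]: ligand charges -3, Os(II) ⇒ ion charge 1−.
One 1+ cation balances one 1− anion.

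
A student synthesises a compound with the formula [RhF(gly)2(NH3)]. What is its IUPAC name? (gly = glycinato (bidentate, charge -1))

amminefluorobis(glycinato)rhodium(III)

There is no counter-ion, so the complex is neutral overall.
Ligand charges: 1×ammine (neutral), 1×fluoro (-1 each), 2×glycinato (-1 each); total -3. So Rh + (-3) = 0, giving Rh = +3.
Ligands are named alphabetically: ammine before fluoro before glycinato.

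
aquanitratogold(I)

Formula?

Ligands: 1 nitrato (NO3, -1), 1 aqua (H2O, neutral). Ligand charge sum = -1.
With Au in oxidation state +1, the complex ion is [Au...].

[Au(H2O)(NO3)]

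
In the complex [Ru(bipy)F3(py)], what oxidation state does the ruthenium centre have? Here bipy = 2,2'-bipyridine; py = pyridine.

No counter-ion: the bracketed complex is neutral.
Ligand charges: 1×bipy neutral; 3×F = -3; 1×py neutral; sum -3.
Ru + (-3) = 0 ⇒ Ru is +3.

+3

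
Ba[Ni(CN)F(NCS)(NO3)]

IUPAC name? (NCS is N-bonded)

The 1 barium counter-ion carries a total charge of +2, so each complex ion is 2−.
Ligand charges: 1×cyano (-1 each), 1×nitrato (-1 each), 1×fluoro (-1 each), 1×isothiocyanato (-1 each); total -4. So Ni + (-4) = 2−, giving Ni = +2.
Ligands are named alphabetically: cyano before fluoro before isothiocyanato before nitrato.
The complex ion is anionic, so nickel takes the -ate form nickelate(II).

barium cyanofluoroisothiocyanatonitratonickelate(II)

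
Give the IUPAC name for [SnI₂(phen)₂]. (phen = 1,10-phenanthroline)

diiodobis(1,10-phenanthroline)tin(II)

There is no counter-ion, so the complex is neutral overall.
Ligand charges: 2×iodo (-1 each), 2×1,10-phenanthroline (neutral); total -2. So Sn + (-2) = 0, giving Sn = +2.
Ligands are named alphabetically: iodo before phenanthroline.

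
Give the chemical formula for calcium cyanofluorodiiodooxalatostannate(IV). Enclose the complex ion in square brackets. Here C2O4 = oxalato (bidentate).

Ca[Sn(C2O4)(CN)FI2]

Ligands: 1 fluoro (F, -1), 1 oxalato (C2O4, -2), 1 cyano (CN, -1), 2 iodo (I, -1). Ligand charge sum = -6.
Charge balance with calcium (+2) requires 1 complex ion per 1 calcium.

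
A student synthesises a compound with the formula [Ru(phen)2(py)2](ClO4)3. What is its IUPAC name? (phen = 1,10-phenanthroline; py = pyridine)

The 3 perchlorate counter-ions carry a total charge of -3, so each complex ion is 3+.
Ligand charges: 2×1,10-phenanthroline (neutral), 2×pyridine (neutral); total 0. So Ru + (0) = 3+, giving Ru = +3.
Ligands are named alphabetically: phenanthroline before pyridine.

bis(1,10-phenanthroline)bis(pyridine)ruthenium(III) perchlorate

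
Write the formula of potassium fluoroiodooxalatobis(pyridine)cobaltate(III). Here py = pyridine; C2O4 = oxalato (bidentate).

K[Co(C2O4)FI(py)2]

Ligands: 2 pyridine (py, neutral), 1 oxalato (C2O4, -2), 1 iodo (I, -1), 1 fluoro (F, -1). Ligand charge sum = -4.
With Co in oxidation state +3, the complex ion is [Co...]^1−.
Charge balance with potassium (+1) requires 1 complex ion per 1 potassium.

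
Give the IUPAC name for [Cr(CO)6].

There is no counter-ion, so the complex is neutral overall.
Ligand charges: 6×carbonyl (neutral); total 0. So Cr + (0) = 0, giving Cr = 0.

hexacarbonylchromium(0)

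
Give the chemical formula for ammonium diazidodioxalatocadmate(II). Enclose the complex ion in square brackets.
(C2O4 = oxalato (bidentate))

(NH4)4[Cd(C2O4)2(N3)2]

Ligands: 2 oxalato (C2O4, -2), 2 azido (N3, -1). Ligand charge sum = -6.
Charge balance with ammonium (+1) requires 1 complex ion per 4 ammonium.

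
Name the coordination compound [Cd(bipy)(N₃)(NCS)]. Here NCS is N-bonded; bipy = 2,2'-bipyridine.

azido(2,2'-bipyridine)isothiocyanatocadmium(II)

There is no counter-ion, so the complex is neutral overall.
Ligand charges: 1×azido (-1 each), 1×isothiocyanato (-1 each), 1×2,2'-bipyridine (neutral); total -2. So Cd + (-2) = 0, giving Cd = +2.
Ligands are named alphabetically: azido before bipyridine before isothiocyanato.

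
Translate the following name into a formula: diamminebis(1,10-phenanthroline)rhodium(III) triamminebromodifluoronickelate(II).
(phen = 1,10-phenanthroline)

Cation [Rh…]: ligand charges 0, Rh(III) ⇒ ion charge 3+.
Anion [Ni…]: ligand charges -3, Ni(II) ⇒ ion charge 1−.
One 3+ cation requires 3 of the 1− anion.

[Rh(NH3)2(phen)2][NiBrF2(NH3)3]3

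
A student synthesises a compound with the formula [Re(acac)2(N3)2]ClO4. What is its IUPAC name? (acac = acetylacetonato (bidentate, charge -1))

bis(acetylacetonato)diazidorhenium(V) perchlorate

The 1 perchlorate counter-ion carries a total charge of -1, so each complex ion is 1+.
Ligand charges: 2×azido (-1 each), 2×acetylacetonato (-1 each); total -4. So Re + (-4) = 1+, giving Re = +5.
Ligands are named alphabetically: acetylacetonato before azido.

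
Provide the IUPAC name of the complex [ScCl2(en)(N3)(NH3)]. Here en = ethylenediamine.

ammineazidodichloro(ethylenediamine)scandium(III)

There is no counter-ion, so the complex is neutral overall.
Ligand charges: 1×azido (-1 each), 2×chloro (-1 each), 1×ammine (neutral), 1×ethylenediamine (neutral); total -3. So Sc + (-3) = 0, giving Sc = +3.
Ligands are named alphabetically: ammine before azido before chloro before ethylenediamine.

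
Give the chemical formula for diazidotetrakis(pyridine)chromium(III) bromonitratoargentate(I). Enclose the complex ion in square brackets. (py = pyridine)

Cation [Cr…]: ligand charges -2, Cr(III) ⇒ ion charge 1+.
Anion [Ag…]: ligand charges -2, Ag(I) ⇒ ion charge 1−.

[Cr(N3)2(py)4][AgBr(NO3)]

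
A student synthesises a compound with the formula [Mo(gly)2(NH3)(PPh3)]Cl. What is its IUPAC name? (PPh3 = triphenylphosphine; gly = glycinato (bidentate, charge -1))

amminebis(glycinato)(triphenylphosphine)molybdenum(III) chloride

The 1 chloride counter-ion carries a total charge of -1, so each complex ion is 1+.
Ligand charges: 1×ammine (neutral), 1×triphenylphosphine (neutral), 2×glycinato (-1 each); total -2. So Mo + (-2) = 1+, giving Mo = +3.
Ligands are named alphabetically: ammine before glycinato before triphenylphosphine.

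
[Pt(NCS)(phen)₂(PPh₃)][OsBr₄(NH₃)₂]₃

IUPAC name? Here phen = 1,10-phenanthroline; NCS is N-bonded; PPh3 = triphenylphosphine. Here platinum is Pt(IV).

Both ions are complex: the cation is named first with the plain metal name, the anion second with the -ate form; each ion's ligands are alphabetised independently.
Pt is given as +4; the cation's ligand charges sum to -1, so the complex cation is 3+.
With 3 anions per cation, each anion must be 3/3 = 1−.
Anion: ligand charges sum to -4; for the ion to be 1−, Os = +3.

isothiocyanatobis(1,10-phenanthroline)(triphenylphosphine)platinum(IV) diamminetetrabromoosmate(III)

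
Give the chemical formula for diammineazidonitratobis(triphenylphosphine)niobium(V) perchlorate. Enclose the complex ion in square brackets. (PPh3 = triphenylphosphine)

Ligands: 1 azido (N3, -1), 1 nitrato (NO3, -1), 2 ammine (NH3, neutral), 2 triphenylphosphine (PPh3, neutral). Ligand charge sum = -2.
With Nb in oxidation state +5, the complex ion is [Nb...]^3+.
Charge balance with perchlorate (-1) requires 1 complex ion per 3 perchlorate.

[Nb(N3)(NH3)2(NO3)(PPh3)2](ClO4)3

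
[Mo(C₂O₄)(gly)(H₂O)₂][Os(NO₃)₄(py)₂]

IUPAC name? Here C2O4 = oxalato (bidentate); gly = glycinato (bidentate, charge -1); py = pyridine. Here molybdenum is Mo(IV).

diaqua(glycinato)oxalatomolybdenum(IV) tetranitratobis(pyridine)osmate(III)

Mo is given as +4; the cation's ligand charges sum to -3, so the complex cation is 1+.
A 1:1 salt means the anion carries the equal and opposite charge, 1−.
Anion: ligand charges sum to -4; for the ion to be 1−, Os = +3.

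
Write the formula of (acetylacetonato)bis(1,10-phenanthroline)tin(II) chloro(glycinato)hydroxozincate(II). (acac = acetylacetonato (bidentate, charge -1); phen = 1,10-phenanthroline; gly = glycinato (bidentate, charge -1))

[Sn(acac)(phen)2][ZnCl(gly)(OH)]

Cation [Sn…]: ligand charges -1, Sn(II) ⇒ ion charge 1+.
Anion [Zn…]: ligand charges -3, Zn(II) ⇒ ion charge 1−.
One 1+ cation balances one 1− anion.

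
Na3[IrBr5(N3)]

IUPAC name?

sodium azidopentabromoiridate(III)

The 3 sodium counter-ions carry a total charge of +3, so each complex ion is 3−.
Ligand charges: 1×azido (-1 each), 5×bromo (-1 each); total -6. So Ir + (-6) = 3−, giving Ir = +3.
Ligands are named alphabetically: azido before bromo.
The complex ion is anionic, so iridium takes the -ate form iridate(III).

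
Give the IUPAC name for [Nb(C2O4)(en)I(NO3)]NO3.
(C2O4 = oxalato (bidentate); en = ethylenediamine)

(ethylenediamine)iodonitratooxalatoniobium(V) nitrate

The 1 nitrate counter-ion carries a total charge of -1, so each complex ion is 1+.
Ligand charges: 1×oxalato (-2 each), 1×iodo (-1 each), 1×ethylenediamine (neutral), 1×nitrato (-1 each); total -4. So Nb + (-4) = 1+, giving Nb = +5.
Ligands are named alphabetically: ethylenediamine before iodo before nitrato before oxalato.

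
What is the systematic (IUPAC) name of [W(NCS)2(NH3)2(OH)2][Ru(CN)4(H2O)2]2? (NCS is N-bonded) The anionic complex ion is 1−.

Both ions are complex: the cation is named first with the plain metal name, the anion second with the -ate form; each ion's ligands are alphabetised independently.
The complex anion is given as 1−; its ligand charges sum to -4, so Ru = +3.
With 2 anions per cation, the cation must be 2×1 = 2+.
Cation: ligand charges sum to -4; for the ion to be 2+, W = +6.

diamminedihydroxodiisothiocyanatotungsten(VI) diaquatetracyanoruthenate(III)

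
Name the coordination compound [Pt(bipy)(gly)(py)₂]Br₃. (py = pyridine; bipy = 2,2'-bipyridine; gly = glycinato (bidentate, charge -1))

(2,2'-bipyridine)(glycinato)bis(pyridine)platinum(IV) bromide

The 3 bromide counter-ions carry a total charge of -3, so each complex ion is 3+.
Ligand charges: 2×pyridine (neutral), 1×2,2'-bipyridine (neutral), 1×glycinato (-1 each); total -1. So Pt + (-1) = 3+, giving Pt = +4.
Ligands are named alphabetically: bipyridine before glycinato before pyridine.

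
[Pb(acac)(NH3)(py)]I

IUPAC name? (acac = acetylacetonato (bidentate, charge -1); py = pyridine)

(acetylacetonato)ammine(pyridine)lead(II) iodide

The 1 iodide counter-ion carries a total charge of -1, so each complex ion is 1+.
Ligand charges: 1×acetylacetonato (-1 each), 1×ammine (neutral), 1×pyridine (neutral); total -1. So Pb + (-1) = 1+, giving Pb = +2.
Ligands are named alphabetically: acetylacetonato before ammine before pyridine.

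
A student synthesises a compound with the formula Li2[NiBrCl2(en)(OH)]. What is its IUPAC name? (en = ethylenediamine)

lithium bromodichloro(ethylenediamine)hydroxonickelate(II)

The 2 lithium counter-ions carry a total charge of +2, so each complex ion is 2−.
Ligand charges: 1×hydroxo (-1 each), 2×chloro (-1 each), 1×ethylenediamine (neutral), 1×bromo (-1 each); total -4. So Ni + (-4) = 2−, giving Ni = +2.
The complex ion is anionic, so nickel takes the -ate form nickelate(II).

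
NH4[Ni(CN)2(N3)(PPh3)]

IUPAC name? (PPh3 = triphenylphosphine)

ammonium azidodicyano(triphenylphosphine)nickelate(II)

The 1 ammonium counter-ion carries a total charge of +1, so each complex ion is 1−.
Ligand charges: 2×cyano (-1 each), 1×triphenylphosphine (neutral), 1×azido (-1 each); total -3. So Ni + (-3) = 1−, giving Ni = +2.
The complex ion is anionic, so nickel takes the -ate form nickelate(II).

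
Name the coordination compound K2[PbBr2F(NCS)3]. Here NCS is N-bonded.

potassium dibromofluorotriisothiocyanatoplumbate(IV)

The 2 potassium counter-ions carry a total charge of +2, so each complex ion is 2−.
Ligand charges: 2×bromo (-1 each), 1×fluoro (-1 each), 3×isothiocyanato (-1 each); total -6. So Pb + (-6) = 2−, giving Pb = +4.
Ligands are named alphabetically: bromo before fluoro before isothiocyanato.
The complex ion is anionic, so lead takes the -ate form plumbate(IV).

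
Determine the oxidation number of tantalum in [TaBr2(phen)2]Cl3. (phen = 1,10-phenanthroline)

3 chloride outside the brackets (-1 each) → the complex ion is 3+.
Ligand charges: 2×phen neutral; 2×Br = -2; sum -2.
Ta + (-2) = 3+ ⇒ Ta is +5.

+5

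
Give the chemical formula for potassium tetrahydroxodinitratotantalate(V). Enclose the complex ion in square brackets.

K[Ta(NO3)2(OH)4]

Ligands: 4 hydroxo (OH, -1), 2 nitrato (NO3, -1). Ligand charge sum = -6.
Charge balance with potassium (+1) requires 1 complex ion per 1 potassium.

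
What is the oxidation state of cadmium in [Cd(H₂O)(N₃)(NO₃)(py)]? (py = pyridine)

+2

No counter-ion: the bracketed complex is neutral.
Ligand charges: 1×N3 = -1; 1×H2O neutral; 1×NO3 = -1; 1×py neutral; sum -2.
Cd + (-2) = 0 ⇒ Cd is +2.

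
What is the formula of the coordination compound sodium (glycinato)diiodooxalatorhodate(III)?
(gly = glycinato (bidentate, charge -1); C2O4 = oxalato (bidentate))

Ligands: 2 iodo (I, -1), 1 glycinato (gly, -1), 1 oxalato (C2O4, -2). Ligand charge sum = -5.
With Rh in oxidation state +3, the complex ion is [Rh...]^2−.
Charge balance with sodium (+1) requires 1 complex ion per 2 sodium.

Na2[Rh(C2O4)(gly)I2]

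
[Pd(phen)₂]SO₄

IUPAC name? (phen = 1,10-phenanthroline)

The 1 sulfate counter-ion carries a total charge of -2, so each complex ion is 2+.
Ligand charges: 2×1,10-phenanthroline (neutral); total 0. So Pd + (0) = 2+, giving Pd = +2.

bis(1,10-phenanthroline)palladium(II) sulfate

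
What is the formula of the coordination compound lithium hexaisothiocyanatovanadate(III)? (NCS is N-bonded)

Li3[V(NCS)6]

Ligands: 6 isothiocyanato (NCS, -1). Ligand charge sum = -6.
With V in oxidation state +3, the complex ion is [V...]^3−.
Charge balance with lithium (+1) requires 1 complex ion per 3 lithium.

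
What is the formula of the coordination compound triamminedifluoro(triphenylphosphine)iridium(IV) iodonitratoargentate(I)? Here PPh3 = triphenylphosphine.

Cation [Ir…]: ligand charges -2, Ir(IV) ⇒ ion charge 2+.
Anion [Ag…]: ligand charges -2, Ag(I) ⇒ ion charge 1−.

[IrF2(NH3)3(PPh3)][AgI(NO3)]2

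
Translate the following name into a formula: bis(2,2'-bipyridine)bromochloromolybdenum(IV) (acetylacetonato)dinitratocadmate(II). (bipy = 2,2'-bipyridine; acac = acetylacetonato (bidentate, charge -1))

Cation [Mo…]: ligand charges -2, Mo(IV) ⇒ ion charge 2+.
Anion [Cd…]: ligand charges -3, Cd(II) ⇒ ion charge 1−.
One 2+ cation requires 2 of the 1− anion.

[Mo(bipy)2BrCl][Cd(acac)(NO3)2]2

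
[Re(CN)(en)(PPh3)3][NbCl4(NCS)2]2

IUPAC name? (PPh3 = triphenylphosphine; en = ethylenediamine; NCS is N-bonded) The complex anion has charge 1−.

The complex anion is given as 1−; its ligand charges sum to -6, so Nb = +5.
With 2 anions per cation, the cation must be 2×1 = 2+.
Cation: ligand charges sum to -1; for the ion to be 2+, Re = +3.

cyano(ethylenediamine)tris(triphenylphosphine)rhenium(III) tetrachlorodiisothiocyanatoniobate(V)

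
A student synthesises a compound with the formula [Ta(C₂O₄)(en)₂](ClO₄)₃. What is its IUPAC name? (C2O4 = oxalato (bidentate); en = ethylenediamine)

The 3 perchlorate counter-ions carry a total charge of -3, so each complex ion is 3+.
Ligand charges: 1×oxalato (-2 each), 2×ethylenediamine (neutral); total -2. So Ta + (-2) = 3+, giving Ta = +5.
Ligands are named alphabetically: ethylenediamine before oxalato.

bis(ethylenediamine)oxalatotantalum(V) perchlorate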